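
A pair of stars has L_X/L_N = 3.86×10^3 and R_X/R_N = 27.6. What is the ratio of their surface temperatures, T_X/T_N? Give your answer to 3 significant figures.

1.50

L ∝ R²T⁴ gives T ∝ (L/R²)^(1/4), so
T_X/T_N = (3.86×10^3 / 27.6²)^(1/4) = (5.067)^(1/4) = 1.500.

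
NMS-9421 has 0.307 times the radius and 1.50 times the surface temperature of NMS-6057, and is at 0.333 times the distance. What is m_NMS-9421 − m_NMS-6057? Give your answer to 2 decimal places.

-1.58

L_NMS-9421/L_NMS-6057 = (0.307)²(1.50)⁴ = 0.4771.
F_NMS-9421/F_NMS-6057 = (L_NMS-9421/L_NMS-6057)/(d_NMS-9421/d_NMS-6057)² = 0.4771/0.1109 = 4.303.
m_NMS-9421 − m_NMS-6057 = −2.5 log₁₀(4.303) = -1.58.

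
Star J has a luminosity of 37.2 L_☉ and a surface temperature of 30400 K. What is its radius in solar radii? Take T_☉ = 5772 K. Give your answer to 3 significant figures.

R/R_☉ = √(L/L_☉) / (T/T_☉)² = √(37.2) / (5.267)²
       = 6.099 / 27.74 = 0.2199.

0.220 solar radii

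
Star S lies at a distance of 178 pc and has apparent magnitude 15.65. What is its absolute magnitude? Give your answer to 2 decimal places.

M = m − 5 log₁₀(d/10 pc) = 15.65 − 5 log₁₀(178/10)
  = 15.65 − 5 × 1.250 = 15.65 − 6.25 = 9.40.

9.40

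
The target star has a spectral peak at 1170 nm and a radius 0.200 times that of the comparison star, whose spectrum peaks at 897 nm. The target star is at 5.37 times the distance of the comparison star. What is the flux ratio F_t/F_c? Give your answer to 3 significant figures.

Wien's law: T_t/T_c = λ_c/λ_t = 897/1170 = 0.7667.
L_t/L_c = (R_t/R_c)²(T_t/T_c)⁴ = (0.200)²(0.7667)⁴ = 0.01382.
F_t/F_c = (L_t/L_c)/(d_t/d_c)² = 0.01382/(5.37)² = 4.792×10^-4.

4.79×10^-4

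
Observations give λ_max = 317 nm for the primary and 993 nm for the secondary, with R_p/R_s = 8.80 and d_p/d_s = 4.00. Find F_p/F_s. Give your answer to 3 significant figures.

Wien's law: T_p/T_s = λ_s/λ_p = 993/317 = 3.132.
L_p/L_s = (R_p/R_s)²(T_p/T_s)⁴ = (8.80)²(3.132)⁴ = 7456.
F_p/F_s = (L_p/L_s)/(d_p/d_s)² = 7456/(4.00)² = 466.0.

466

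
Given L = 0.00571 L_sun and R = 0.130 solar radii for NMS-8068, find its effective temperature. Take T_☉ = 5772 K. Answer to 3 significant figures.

4.40×10^3 K

T/T_☉ = (L/L_☉)^(1/4) / (R/R_☉)^(1/2)
T = 5772 × (0.00571)^(1/4) / √(0.130) = 5772 × 0.2749 / 0.3606 = 4401 K.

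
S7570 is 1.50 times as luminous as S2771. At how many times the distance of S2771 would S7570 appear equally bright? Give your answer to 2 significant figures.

Equal flux requires L_S7570/d_S7570² = L_S2771/d_S2771², so d_S7570/d_S2771 = √(L_S7570/L_S2771)
= √(1.50) = 1.225.

1.2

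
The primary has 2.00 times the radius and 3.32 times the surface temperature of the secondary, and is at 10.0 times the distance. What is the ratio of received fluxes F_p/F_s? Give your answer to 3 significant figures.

L_p/L_s = (R_p/R_s)²(T_p/T_s)⁴ = (2.00)² × (3.32)⁴ = 486.0.
F_p/F_s = (L_p/L_s)/(d_p/d_s)² = 486.0 / (10.0)² = 4.860.

4.86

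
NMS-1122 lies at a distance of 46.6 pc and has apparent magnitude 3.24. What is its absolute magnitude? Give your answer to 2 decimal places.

-0.10

M = m − 5 log₁₀(d/10 pc) = 3.24 − 5 log₁₀(46.6/10)
  = 3.24 − 5 × 0.668 = 3.24 − 3.34 = -0.10.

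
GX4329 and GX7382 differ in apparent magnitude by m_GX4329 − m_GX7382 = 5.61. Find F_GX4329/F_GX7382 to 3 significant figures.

0.00570

F_GX4329/F_GX7382 = 10^(−(m_GX4329 − m_GX7382)/2.5) = 10^(-5.61/2.5) = 10^-2.244 = 0.005702.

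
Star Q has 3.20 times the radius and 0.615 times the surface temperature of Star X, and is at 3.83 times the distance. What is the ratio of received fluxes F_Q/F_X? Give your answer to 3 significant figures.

0.0999

L_Q/L_X = (R_Q/R_X)²(T_Q/T_X)⁴ = (3.20)² × (0.615)⁴ = 1.465.
F_Q/F_X = (L_Q/L_X)/(d_Q/d_X)² = 1.465 / (3.83)² = 0.09986.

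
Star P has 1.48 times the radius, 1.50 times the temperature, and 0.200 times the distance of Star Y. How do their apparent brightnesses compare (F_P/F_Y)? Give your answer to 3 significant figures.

L_P/L_Y = (R_P/R_Y)²(T_P/T_Y)⁴ = (1.48)² × (1.50)⁴ = 11.09.
F_P/F_Y = (L_P/L_Y)/(d_P/d_Y)² = 11.09 / (0.200)² = 277.2.

277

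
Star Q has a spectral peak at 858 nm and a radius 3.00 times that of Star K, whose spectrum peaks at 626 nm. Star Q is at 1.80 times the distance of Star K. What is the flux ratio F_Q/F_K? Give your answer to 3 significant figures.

0.787

Wien's law: T_Q/T_K = λ_K/λ_Q = 626/858 = 0.7296.
L_Q/L_K = (R_Q/R_K)²(T_Q/T_K)⁴ = (3.00)²(0.7296)⁴ = 2.550.
F_Q/F_K = (L_Q/L_K)/(d_Q/d_K)² = 2.550/(1.80)² = 0.7871.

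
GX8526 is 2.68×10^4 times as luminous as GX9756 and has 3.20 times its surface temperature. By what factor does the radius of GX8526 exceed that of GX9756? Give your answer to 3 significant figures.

L ∝ R²T⁴ gives R ∝ √L / T², so
R_GX8526/R_GX9756 = √(2.68×10^4) / (3.20)² = 163.7 / 10.24 = 15.99.

16.0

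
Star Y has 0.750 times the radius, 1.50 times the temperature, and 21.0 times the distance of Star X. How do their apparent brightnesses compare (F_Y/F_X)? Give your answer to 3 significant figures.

L_Y/L_X = (R_Y/R_X)²(T_Y/T_X)⁴ = (0.750)² × (1.50)⁴ = 2.848.
F_Y/F_X = (L_Y/L_X)/(d_Y/d_X)² = 2.848 / (21.0)² = 0.006457.

0.00646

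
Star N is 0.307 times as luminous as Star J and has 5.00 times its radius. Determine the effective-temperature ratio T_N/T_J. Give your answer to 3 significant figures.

0.333

L ∝ R²T⁴ gives T ∝ (L/R²)^(1/4), so
T_N/T_J = (0.307 / 5.00²)^(1/4) = (0.01228)^(1/4) = 0.3329.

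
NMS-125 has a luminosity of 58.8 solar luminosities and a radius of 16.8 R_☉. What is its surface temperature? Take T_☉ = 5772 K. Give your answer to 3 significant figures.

3.90×10^3 K

T/T_☉ = (L/L_☉)^(1/4) / (R/R_☉)^(1/2)
T = 5772 × (58.8)^(1/4) / √(16.8) = 5772 × 2.769 / 4.099 = 3900 K.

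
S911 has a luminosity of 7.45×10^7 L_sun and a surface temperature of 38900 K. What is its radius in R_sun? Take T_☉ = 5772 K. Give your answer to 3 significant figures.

R/R_☉ = √(L/L_☉) / (T/T_☉)² = √(7.45×10^7) / (6.739)²
       = 8631 / 45.42 = 190.0.

190 R_sun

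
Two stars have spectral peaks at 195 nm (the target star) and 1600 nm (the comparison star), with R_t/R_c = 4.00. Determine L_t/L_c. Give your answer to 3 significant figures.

7.25×10^4

Wien's law gives T ∝ 1/λ_max, so T_t/T_c = λ_c/λ_t = 1600/195 = 8.205.
Then L ∝ R²T⁴ gives L_t/L_c = (4.00)² × (8.205)⁴ = 16.00 × 4533 = 7.252×10^4.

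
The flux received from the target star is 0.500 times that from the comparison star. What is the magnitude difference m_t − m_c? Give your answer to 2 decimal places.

0.75

m_t − m_c = −2.5 log₁₀(F_t/F_c) = −2.5 log₁₀(0.500) = −2.5 × (-0.301) = 0.753.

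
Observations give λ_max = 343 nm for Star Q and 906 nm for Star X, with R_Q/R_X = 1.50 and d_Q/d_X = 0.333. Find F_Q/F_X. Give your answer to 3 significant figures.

988

Wien's law: T_Q/T_X = λ_X/λ_Q = 906/343 = 2.641.
L_Q/L_X = (R_Q/R_X)²(T_Q/T_X)⁴ = (1.50)²(2.641)⁴ = 109.5.
F_Q/F_X = (L_Q/L_X)/(d_Q/d_X)² = 109.5/(0.333)² = 987.7.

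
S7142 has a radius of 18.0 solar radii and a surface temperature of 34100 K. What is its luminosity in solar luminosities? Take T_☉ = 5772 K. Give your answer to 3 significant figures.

L/L_☉ = (R/R_☉)² (T/T_☉)⁴ = (18.0)² × (34100/5772)⁴
       = 324.0 × (5.908)⁴ = 324.0 × 1218 = 3.947×10^5.

3.95×10^5 solar luminosities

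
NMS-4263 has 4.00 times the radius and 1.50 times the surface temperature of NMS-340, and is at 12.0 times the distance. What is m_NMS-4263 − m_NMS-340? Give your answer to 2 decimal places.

0.62

L_NMS-4263/L_NMS-340 = (4.00)²(1.50)⁴ = 81.00.
F_NMS-4263/F_NMS-340 = (L_NMS-4263/L_NMS-340)/(d_NMS-4263/d_NMS-340)² = 81.00/144.0 = 0.5625.
m_NMS-4263 − m_NMS-340 = −2.5 log₁₀(0.5625) = 0.62.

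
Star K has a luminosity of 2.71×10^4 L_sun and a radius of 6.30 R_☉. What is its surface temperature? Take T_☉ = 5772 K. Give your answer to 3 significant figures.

2.95×10^4 K

T/T_☉ = (L/L_☉)^(1/4) / (R/R_☉)^(1/2)
T = 5772 × (2.71×10^4)^(1/4) / √(6.30) = 5772 × 12.83 / 2.510 = 2.951×10^4 K.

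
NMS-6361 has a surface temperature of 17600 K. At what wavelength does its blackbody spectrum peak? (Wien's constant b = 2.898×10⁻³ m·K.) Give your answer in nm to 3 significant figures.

λ_max = b/T = 2.898×10⁻³ / 17600 = 1.65×10^-7 m = 164.7 nm.

165 nm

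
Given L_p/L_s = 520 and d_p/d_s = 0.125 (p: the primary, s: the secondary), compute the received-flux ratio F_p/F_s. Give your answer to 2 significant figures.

3.3×10^4

F = L/(4πd²), so F_p/F_s = (L_p/L_s) / (d_p/d_s)²
= 520 / (0.125)² = 520 / 0.01562 = 3.328×10^4.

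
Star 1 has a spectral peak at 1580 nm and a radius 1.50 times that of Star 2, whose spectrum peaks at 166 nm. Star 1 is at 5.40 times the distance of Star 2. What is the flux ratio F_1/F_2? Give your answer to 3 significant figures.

Wien's law: T_1/T_2 = λ_2/λ_1 = 166/1580 = 0.1051.
L_1/L_2 = (R_1/R_2)²(T_1/T_2)⁴ = (1.50)²(0.1051)⁴ = 2.741×10^-4.
F_1/F_2 = (L_1/L_2)/(d_1/d_2)² = 2.741×10^-4/(5.40)² = 9.402×10^-6.

9.40×10^-6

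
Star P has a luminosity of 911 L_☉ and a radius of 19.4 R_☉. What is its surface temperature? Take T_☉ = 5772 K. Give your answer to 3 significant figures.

T/T_☉ = (L/L_☉)^(1/4) / (R/R_☉)^(1/2)
T = 5772 × (911)^(1/4) / √(19.4) = 5772 × 5.494 / 4.405 = 7200 K.

7.20×10^3 K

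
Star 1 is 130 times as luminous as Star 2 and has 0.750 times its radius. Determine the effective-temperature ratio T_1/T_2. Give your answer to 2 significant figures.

3.9

L ∝ R²T⁴ gives T ∝ (L/R²)^(1/4), so
T_1/T_2 = (130 / 0.750²)^(1/4) = (231.1)^(1/4) = 3.899.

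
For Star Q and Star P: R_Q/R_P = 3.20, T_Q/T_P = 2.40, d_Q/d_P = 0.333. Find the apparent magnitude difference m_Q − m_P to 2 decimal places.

-8.72

L_Q/L_P = (3.20)²(2.40)⁴ = 339.7.
F_Q/F_P = (L_Q/L_P)/(d_Q/d_P)² = 339.7/0.1109 = 3064.
m_Q − m_P = −2.5 log₁₀(3064) = -8.72.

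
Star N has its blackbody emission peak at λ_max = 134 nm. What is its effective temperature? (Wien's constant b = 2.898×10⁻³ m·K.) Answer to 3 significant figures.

2.16×10^4 K

T = b/λ_max = 2.898×10⁻³ / (134×10⁻⁹) = 2.163×10^4 K.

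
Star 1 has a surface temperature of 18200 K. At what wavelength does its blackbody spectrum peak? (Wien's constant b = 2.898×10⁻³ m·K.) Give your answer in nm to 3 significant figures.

159 nm

λ_max = b/T = 2.898×10⁻³ / 18200 = 1.59×10^-7 m = 159.2 nm.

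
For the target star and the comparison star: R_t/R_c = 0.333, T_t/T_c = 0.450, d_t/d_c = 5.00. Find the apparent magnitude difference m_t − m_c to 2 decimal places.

L_t/L_c = (0.333)²(0.450)⁴ = 0.004547.
F_t/F_c = (L_t/L_c)/(d_t/d_c)² = 0.004547/25.00 = 1.819×10^-4.
m_t − m_c = −2.5 log₁₀(1.819×10^-4) = 9.35.

9.35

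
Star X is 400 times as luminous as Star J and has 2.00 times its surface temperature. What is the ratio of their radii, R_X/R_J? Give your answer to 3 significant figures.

L ∝ R²T⁴ gives R ∝ √L / T², so
R_X/R_J = √(400) / (2.00)² = 20.00 / 4.000 = 5.000.

5.00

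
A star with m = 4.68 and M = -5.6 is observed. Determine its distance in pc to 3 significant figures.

m − M = 5 log₁₀(d/10 pc)
4.68 − (-5.6) = 10.28 = 5 log₁₀(d/10)
d = 10 × 10^(10.28/5) = 10 × 10^2.056 = 1138 pc.

1.14×10^3 pc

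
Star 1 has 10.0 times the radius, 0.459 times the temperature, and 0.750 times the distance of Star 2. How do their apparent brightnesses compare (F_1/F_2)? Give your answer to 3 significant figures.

7.89

L_1/L_2 = (R_1/R_2)²(T_1/T_2)⁴ = (10.0)² × (0.459)⁴ = 4.439.
F_1/F_2 = (L_1/L_2)/(d_1/d_2)² = 4.439 / (0.750)² = 7.891.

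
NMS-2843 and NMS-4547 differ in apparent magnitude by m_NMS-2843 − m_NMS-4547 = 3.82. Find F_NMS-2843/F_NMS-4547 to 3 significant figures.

F_NMS-2843/F_NMS-4547 = 10^(−(m_NMS-2843 − m_NMS-4547)/2.5) = 10^(-3.82/2.5) = 10^-1.528 = 0.02965.

0.0296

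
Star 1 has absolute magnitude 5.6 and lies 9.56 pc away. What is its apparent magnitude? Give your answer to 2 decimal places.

m = M + 5 log₁₀(d/10 pc) = 5.6 + 5 log₁₀(9.56/10)
  = 5.6 + 5 × -0.020 = 5.6 + -0.10 = 5.50.

5.50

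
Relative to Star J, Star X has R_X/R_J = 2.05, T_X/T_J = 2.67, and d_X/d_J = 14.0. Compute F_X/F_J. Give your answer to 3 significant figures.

L_X/L_J = (R_X/R_J)²(T_X/T_J)⁴ = (2.05)² × (2.67)⁴ = 213.6.
F_X/F_J = (L_X/L_J)/(d_X/d_J)² = 213.6 / (14.0)² = 1.090.

1.09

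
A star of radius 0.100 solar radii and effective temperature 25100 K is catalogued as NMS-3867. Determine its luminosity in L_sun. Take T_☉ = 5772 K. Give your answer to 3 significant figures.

L/L_☉ = (R/R_☉)² (T/T_☉)⁴ = (0.100)² × (25100/5772)⁴
       = 0.01000 × (4.349)⁴ = 0.01000 × 357.6 = 3.576.

3.58 L_sun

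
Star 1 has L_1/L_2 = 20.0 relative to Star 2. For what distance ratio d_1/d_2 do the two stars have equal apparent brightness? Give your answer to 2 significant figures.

4.5

Equal flux requires L_1/d_1² = L_2/d_2², so d_1/d_2 = √(L_1/L_2)
= √(20.0) = 4.472.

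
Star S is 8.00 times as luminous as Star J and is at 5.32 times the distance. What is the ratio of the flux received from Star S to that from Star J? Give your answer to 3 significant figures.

0.283

F = L/(4πd²), so F_S/F_J = (L_S/L_J) / (d_S/d_J)²
= 8.00 / (5.32)² = 8.00 / 28.30 = 0.2827.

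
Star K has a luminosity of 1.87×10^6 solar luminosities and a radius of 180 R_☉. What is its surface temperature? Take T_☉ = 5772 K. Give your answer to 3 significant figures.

1.59×10^4 K

T/T_☉ = (L/L_☉)^(1/4) / (R/R_☉)^(1/2)
T = 5772 × (1.87×10^6)^(1/4) / √(180) = 5772 × 36.98 / 13.42 = 1.591×10^4 K.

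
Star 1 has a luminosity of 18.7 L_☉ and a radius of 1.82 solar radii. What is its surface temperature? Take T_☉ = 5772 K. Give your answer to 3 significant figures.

T/T_☉ = (L/L_☉)^(1/4) / (R/R_☉)^(1/2)
T = 5772 × (18.7)^(1/4) / √(1.82) = 5772 × 2.080 / 1.349 = 8897 K.

8.90×10^3 K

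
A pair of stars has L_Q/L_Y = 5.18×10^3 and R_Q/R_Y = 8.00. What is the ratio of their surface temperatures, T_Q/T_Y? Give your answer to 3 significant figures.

L ∝ R²T⁴ gives T ∝ (L/R²)^(1/4), so
T_Q/T_Y = (5.18×10^3 / 8.00²)^(1/4) = (80.94)^(1/4) = 2.999.

3.00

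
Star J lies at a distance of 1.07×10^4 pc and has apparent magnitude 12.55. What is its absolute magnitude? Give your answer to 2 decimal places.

-2.60

M = m − 5 log₁₀(d/10 pc) = 12.55 − 5 log₁₀(1.07×10^4/10)
  = 12.55 − 5 × 3.029 = 12.55 − 15.15 = -2.60.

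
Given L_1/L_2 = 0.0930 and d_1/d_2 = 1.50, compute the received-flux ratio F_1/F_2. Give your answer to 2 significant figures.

F = L/(4πd²), so F_1/F_2 = (L_1/L_2) / (d_1/d_2)²
= 0.0930 / (1.50)² = 0.0930 / 2.250 = 0.04133.

0.041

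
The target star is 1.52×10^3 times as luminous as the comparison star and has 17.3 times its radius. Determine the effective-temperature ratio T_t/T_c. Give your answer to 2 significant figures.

L ∝ R²T⁴ gives T ∝ (L/R²)^(1/4), so
T_t/T_c = (1.52×10^3 / 17.3²)^(1/4) = (5.079)^(1/4) = 1.501.

1.5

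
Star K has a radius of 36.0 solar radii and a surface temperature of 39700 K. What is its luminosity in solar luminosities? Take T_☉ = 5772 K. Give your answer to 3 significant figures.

L/L_☉ = (R/R_☉)² (T/T_☉)⁴ = (36.0)² × (39700/5772)⁴
       = 1296 × (6.878)⁴ = 1296 × 2238 = 2.900×10^6.

2.90×10^6 solar luminosities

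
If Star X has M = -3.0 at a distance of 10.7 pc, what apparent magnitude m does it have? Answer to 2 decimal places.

-2.85

m = M + 5 log₁₀(d/10 pc) = -3.0 + 5 log₁₀(10.7/10)
  = -3.0 + 5 × 0.029 = -3.0 + 0.15 = -2.85.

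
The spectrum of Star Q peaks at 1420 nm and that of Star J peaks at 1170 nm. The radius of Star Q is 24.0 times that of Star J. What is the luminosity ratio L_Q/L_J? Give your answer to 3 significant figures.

265

Wien's law gives T ∝ 1/λ_max, so T_Q/T_J = λ_J/λ_Q = 1170/1420 = 0.8239.
Then L ∝ R²T⁴ gives L_Q/L_J = (24.0)² × (0.8239)⁴ = 576.0 × 0.4609 = 265.5.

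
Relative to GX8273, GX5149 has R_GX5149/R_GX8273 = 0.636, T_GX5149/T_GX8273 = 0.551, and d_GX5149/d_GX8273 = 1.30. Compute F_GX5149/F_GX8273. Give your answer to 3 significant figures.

L_GX5149/L_GX8273 = (R_GX5149/R_GX8273)²(T_GX5149/T_GX8273)⁴ = (0.636)² × (0.551)⁴ = 0.03728.
F_GX5149/F_GX8273 = (L_GX5149/L_GX8273)/(d_GX5149/d_GX8273)² = 0.03728 / (1.30)² = 0.02206.

0.0221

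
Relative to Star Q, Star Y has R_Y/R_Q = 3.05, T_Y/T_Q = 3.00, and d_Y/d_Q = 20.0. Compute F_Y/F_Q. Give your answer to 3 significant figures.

L_Y/L_Q = (R_Y/R_Q)²(T_Y/T_Q)⁴ = (3.05)² × (3.00)⁴ = 753.5.
F_Y/F_Q = (L_Y/L_Q)/(d_Y/d_Q)² = 753.5 / (20.0)² = 1.884.

1.88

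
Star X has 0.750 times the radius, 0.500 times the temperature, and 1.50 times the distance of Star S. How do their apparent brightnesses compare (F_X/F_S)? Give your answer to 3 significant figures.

L_X/L_S = (R_X/R_S)²(T_X/T_S)⁴ = (0.750)² × (0.500)⁴ = 0.03516.
F_X/F_S = (L_X/L_S)/(d_X/d_S)² = 0.03516 / (1.50)² = 0.01562.

0.0156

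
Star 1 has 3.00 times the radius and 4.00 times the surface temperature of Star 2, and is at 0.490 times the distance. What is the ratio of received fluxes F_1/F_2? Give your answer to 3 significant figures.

9.60×10^3

L_1/L_2 = (R_1/R_2)²(T_1/T_2)⁴ = (3.00)² × (4.00)⁴ = 2304.
F_1/F_2 = (L_1/L_2)/(d_1/d_2)² = 2304 / (0.490)² = 9596.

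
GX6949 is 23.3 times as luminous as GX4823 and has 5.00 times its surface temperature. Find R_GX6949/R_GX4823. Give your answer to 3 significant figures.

0.193

L ∝ R²T⁴ gives R ∝ √L / T², so
R_GX6949/R_GX4823 = √(23.3) / (5.00)² = 4.827 / 25.00 = 0.1931.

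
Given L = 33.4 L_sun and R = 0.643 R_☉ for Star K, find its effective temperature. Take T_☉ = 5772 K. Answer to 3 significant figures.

1.73×10^4 K

T/T_☉ = (L/L_☉)^(1/4) / (R/R_☉)^(1/2)
T = 5772 × (33.4)^(1/4) / √(0.643) = 5772 × 2.404 / 0.8019 = 1.730×10^4 K.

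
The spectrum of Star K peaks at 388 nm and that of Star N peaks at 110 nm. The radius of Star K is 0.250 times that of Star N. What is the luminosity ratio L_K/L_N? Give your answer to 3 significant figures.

Wien's law gives T ∝ 1/λ_max, so T_K/T_N = λ_N/λ_K = 110/388 = 0.2835.
Then L ∝ R²T⁴ gives L_K/L_N = (0.250)² × (0.2835)⁴ = 0.06250 × 0.006460 = 4.038×10^-4.

4.04×10^-4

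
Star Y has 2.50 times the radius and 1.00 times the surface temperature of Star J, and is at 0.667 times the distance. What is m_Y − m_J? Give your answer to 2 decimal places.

-2.87

L_Y/L_J = (2.50)²(1.00)⁴ = 6.250.
F_Y/F_J = (L_Y/L_J)/(d_Y/d_J)² = 6.250/0.4449 = 14.05.
m_Y − m_J = −2.5 log₁₀(14.05) = -2.87.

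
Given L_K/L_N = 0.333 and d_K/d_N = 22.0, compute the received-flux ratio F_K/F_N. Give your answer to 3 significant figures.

F = L/(4πd²), so F_K/F_N = (L_K/L_N) / (d_K/d_N)²
= 0.333 / (22.0)² = 0.333 / 484.0 = 6.880×10^-4.

6.88×10^-4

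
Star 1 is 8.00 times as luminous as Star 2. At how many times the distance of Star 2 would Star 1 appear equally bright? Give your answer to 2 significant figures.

Equal flux requires L_1/d_1² = L_2/d_2², so d_1/d_2 = √(L_1/L_2)
= √(8.00) = 2.828.

2.8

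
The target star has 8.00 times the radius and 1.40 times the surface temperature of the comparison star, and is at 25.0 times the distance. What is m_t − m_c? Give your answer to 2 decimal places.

L_t/L_c = (8.00)²(1.40)⁴ = 245.9.
F_t/F_c = (L_t/L_c)/(d_t/d_c)² = 245.9/625.0 = 0.3934.
m_t − m_c = −2.5 log₁₀(0.3934) = 1.01.

1.01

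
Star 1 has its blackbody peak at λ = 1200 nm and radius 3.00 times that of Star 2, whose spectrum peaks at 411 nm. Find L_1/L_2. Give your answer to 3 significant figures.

0.124

Wien's law gives T ∝ 1/λ_max, so T_1/T_2 = λ_2/λ_1 = 411/1200 = 0.3425.
Then L ∝ R²T⁴ gives L_1/L_2 = (3.00)² × (0.3425)⁴ = 9.000 × 0.01376 = 0.1238.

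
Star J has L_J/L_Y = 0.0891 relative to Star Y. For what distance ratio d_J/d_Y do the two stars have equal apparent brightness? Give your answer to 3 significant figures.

Equal flux requires L_J/d_J² = L_Y/d_Y², so d_J/d_Y = √(L_J/L_Y)
= √(0.0891) = 0.2985.

0.298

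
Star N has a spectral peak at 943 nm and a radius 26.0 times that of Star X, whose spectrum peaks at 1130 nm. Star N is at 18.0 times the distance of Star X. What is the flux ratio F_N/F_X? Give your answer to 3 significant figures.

Wien's law: T_N/T_X = λ_X/λ_N = 1130/943 = 1.198.
L_N/L_X = (R_N/R_X)²(T_N/T_X)⁴ = (26.0)²(1.198)⁴ = 1394.
F_N/F_X = (L_N/L_X)/(d_N/d_X)² = 1394/(18.0)² = 4.302.

4.30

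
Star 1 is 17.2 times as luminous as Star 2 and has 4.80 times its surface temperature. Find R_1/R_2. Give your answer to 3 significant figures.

0.180

L ∝ R²T⁴ gives R ∝ √L / T², so
R_1/R_2 = √(17.2) / (4.80)² = 4.147 / 23.04 = 0.1800.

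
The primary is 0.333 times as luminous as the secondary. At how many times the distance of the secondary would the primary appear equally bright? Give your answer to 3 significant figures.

Equal flux requires L_p/d_p² = L_s/d_s², so d_p/d_s = √(L_p/L_s)
= √(0.333) = 0.5771.

0.577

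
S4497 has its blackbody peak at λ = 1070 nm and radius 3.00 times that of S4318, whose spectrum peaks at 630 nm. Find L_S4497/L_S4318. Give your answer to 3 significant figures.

Wien's law gives T ∝ 1/λ_max, so T_S4497/T_S4318 = λ_S4318/λ_S4497 = 630/1070 = 0.5888.
Then L ∝ R²T⁴ gives L_S4497/L_S4318 = (3.00)² × (0.5888)⁴ = 9.000 × 0.1202 = 1.082.

1.08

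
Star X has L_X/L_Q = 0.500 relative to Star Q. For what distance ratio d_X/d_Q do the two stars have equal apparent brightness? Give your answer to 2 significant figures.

Equal flux requires L_X/d_X² = L_Q/d_Q², so d_X/d_Q = √(L_X/L_Q)
= √(0.500) = 0.7071.

0.71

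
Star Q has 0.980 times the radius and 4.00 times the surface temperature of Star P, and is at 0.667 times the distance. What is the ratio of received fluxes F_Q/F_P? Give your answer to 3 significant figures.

553

L_Q/L_P = (R_Q/R_P)²(T_Q/T_P)⁴ = (0.980)² × (4.00)⁴ = 245.9.
F_Q/F_P = (L_Q/L_P)/(d_Q/d_P)² = 245.9 / (0.667)² = 552.6.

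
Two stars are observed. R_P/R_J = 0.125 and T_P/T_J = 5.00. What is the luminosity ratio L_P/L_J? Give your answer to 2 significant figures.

9.8

From the Stefan–Boltzmann law, L ∝ R²T⁴, so
L_P/L_J = (R_P/R_J)² (T_P/T_J)⁴ = (0.125)² × (5.00)⁴ = 0.01562 × 625.0 = 9.766.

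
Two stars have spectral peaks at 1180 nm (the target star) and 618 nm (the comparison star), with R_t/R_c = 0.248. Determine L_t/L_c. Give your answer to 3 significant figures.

0.00463

Wien's law gives T ∝ 1/λ_max, so T_t/T_c = λ_c/λ_t = 618/1180 = 0.5237.
Then L ∝ R²T⁴ gives L_t/L_c = (0.248)² × (0.5237)⁴ = 0.06150 × 0.07524 = 0.004627.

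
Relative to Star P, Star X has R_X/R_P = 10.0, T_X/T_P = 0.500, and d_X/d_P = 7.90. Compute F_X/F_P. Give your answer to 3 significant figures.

0.100

L_X/L_P = (R_X/R_P)²(T_X/T_P)⁴ = (10.0)² × (0.500)⁴ = 6.250.
F_X/F_P = (L_X/L_P)/(d_X/d_P)² = 6.250 / (7.90)² = 0.1001.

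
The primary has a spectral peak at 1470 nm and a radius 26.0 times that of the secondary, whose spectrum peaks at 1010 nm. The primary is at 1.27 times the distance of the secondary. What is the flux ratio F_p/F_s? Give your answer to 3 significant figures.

Wien's law: T_p/T_s = λ_s/λ_p = 1010/1470 = 0.6871.
L_p/L_s = (R_p/R_s)²(T_p/T_s)⁴ = (26.0)²(0.6871)⁴ = 150.6.
F_p/F_s = (L_p/L_s)/(d_p/d_s)² = 150.6/(1.27)² = 93.40.

93.4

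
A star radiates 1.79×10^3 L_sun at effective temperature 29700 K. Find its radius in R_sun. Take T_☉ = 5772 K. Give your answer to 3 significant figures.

R/R_☉ = √(L/L_☉) / (T/T_☉)² = √(1.79×10^3) / (5.146)²
       = 42.31 / 26.48 = 1.598.

1.60 R_sun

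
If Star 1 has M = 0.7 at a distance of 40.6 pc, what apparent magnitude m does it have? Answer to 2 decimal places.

m = M + 5 log₁₀(d/10 pc) = 0.7 + 5 log₁₀(40.6/10)
  = 0.7 + 5 × 0.609 = 0.7 + 3.04 = 3.74.

3.74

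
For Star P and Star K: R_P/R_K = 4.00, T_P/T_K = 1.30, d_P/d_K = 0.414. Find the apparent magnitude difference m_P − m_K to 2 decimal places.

-6.06

L_P/L_K = (4.00)²(1.30)⁴ = 45.70.
F_P/F_K = (L_P/L_K)/(d_P/d_K)² = 45.70/0.1714 = 266.6.
m_P − m_K = −2.5 log₁₀(266.6) = -6.06.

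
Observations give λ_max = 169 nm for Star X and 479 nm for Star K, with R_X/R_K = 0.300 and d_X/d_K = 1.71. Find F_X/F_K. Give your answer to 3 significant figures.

Wien's law: T_X/T_K = λ_K/λ_X = 479/169 = 2.834.
L_X/L_K = (R_X/R_K)²(T_X/T_K)⁴ = (0.300)²(2.834)⁴ = 5.808.
F_X/F_K = (L_X/L_K)/(d_X/d_K)² = 5.808/(1.71)² = 1.986.

1.99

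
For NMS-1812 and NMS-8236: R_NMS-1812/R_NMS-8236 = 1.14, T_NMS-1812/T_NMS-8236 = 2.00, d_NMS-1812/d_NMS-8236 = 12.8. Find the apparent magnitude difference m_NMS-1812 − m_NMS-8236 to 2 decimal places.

L_NMS-1812/L_NMS-8236 = (1.14)²(2.00)⁴ = 20.79.
F_NMS-1812/F_NMS-8236 = (L_NMS-1812/L_NMS-8236)/(d_NMS-1812/d_NMS-8236)² = 20.79/163.8 = 0.1269.
m_NMS-1812 − m_NMS-8236 = −2.5 log₁₀(0.1269) = 2.24.

2.24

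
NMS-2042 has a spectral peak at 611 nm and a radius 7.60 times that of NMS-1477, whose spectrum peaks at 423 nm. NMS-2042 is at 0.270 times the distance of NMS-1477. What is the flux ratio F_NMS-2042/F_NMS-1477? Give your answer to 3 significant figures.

182

Wien's law: T_NMS-2042/T_NMS-1477 = λ_NMS-1477/λ_NMS-2042 = 423/611 = 0.6923.
L_NMS-2042/L_NMS-1477 = (R_NMS-2042/R_NMS-1477)²(T_NMS-2042/T_NMS-1477)⁴ = (7.60)²(0.6923)⁴ = 13.27.
F_NMS-2042/F_NMS-1477 = (L_NMS-2042/L_NMS-1477)/(d_NMS-2042/d_NMS-1477)² = 13.27/(0.270)² = 182.0.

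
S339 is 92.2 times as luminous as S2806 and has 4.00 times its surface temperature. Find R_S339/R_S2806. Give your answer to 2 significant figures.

L ∝ R²T⁴ gives R ∝ √L / T², so
R_S339/R_S2806 = √(92.2) / (4.00)² = 9.602 / 16.00 = 0.6001.

0.60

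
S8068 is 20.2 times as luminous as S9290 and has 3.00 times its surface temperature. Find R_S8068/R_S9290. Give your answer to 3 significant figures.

0.499

L ∝ R²T⁴ gives R ∝ √L / T², so
R_S8068/R_S9290 = √(20.2) / (3.00)² = 4.494 / 9.000 = 0.4994.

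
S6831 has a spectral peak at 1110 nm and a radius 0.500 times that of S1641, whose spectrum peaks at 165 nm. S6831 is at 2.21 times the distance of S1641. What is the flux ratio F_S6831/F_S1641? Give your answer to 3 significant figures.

2.50×10^-5

Wien's law: T_S6831/T_S1641 = λ_S1641/λ_S6831 = 165/1110 = 0.1486.
L_S6831/L_S1641 = (R_S6831/R_S1641)²(T_S6831/T_S1641)⁴ = (0.500)²(0.1486)⁴ = 1.221×10^-4.
F_S6831/F_S1641 = (L_S6831/L_S1641)/(d_S6831/d_S1641)² = 1.221×10^-4/(2.21)² = 2.499×10^-5.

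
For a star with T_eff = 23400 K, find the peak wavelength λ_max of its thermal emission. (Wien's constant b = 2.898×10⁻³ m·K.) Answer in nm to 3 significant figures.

λ_max = b/T = 2.898×10⁻³ / 23400 = 1.24×10^-7 m = 123.8 nm.

124 nm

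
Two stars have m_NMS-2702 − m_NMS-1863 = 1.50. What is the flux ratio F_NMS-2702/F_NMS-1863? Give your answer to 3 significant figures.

0.251

F_NMS-2702/F_NMS-1863 = 10^(−(m_NMS-2702 − m_NMS-1863)/2.5) = 10^(-1.50/2.5) = 10^-0.600 = 0.2512.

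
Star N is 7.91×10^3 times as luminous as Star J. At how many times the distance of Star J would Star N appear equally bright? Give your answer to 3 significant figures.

Equal flux requires L_N/d_N² = L_J/d_J², so d_N/d_J = √(L_N/L_J)
= √(7.91×10^3) = 88.94.

88.9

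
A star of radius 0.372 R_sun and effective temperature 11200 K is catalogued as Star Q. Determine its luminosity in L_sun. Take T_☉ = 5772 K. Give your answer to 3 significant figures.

L/L_☉ = (R/R_☉)² (T/T_☉)⁴ = (0.372)² × (11200/5772)⁴
       = 0.1384 × (1.940)⁴ = 0.1384 × 14.18 = 1.962.

1.96 L_sun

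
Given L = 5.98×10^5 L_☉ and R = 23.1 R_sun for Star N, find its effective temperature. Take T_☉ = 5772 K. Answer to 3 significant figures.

3.34×10^4 K

T/T_☉ = (L/L_☉)^(1/4) / (R/R_☉)^(1/2)
T = 5772 × (5.98×10^5)^(1/4) / √(23.1) = 5772 × 27.81 / 4.806 = 3.340×10^4 K.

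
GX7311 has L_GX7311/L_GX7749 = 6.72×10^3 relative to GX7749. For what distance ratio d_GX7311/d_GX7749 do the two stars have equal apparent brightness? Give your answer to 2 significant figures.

82

Equal flux requires L_GX7311/d_GX7311² = L_GX7749/d_GX7749², so d_GX7311/d_GX7749 = √(L_GX7311/L_GX7749)
= √(6.72×10^3) = 81.98.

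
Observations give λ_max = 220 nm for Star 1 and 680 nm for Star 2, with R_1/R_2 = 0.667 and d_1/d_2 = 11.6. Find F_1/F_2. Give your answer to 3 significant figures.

Wien's law: T_1/T_2 = λ_2/λ_1 = 680/220 = 3.091.
L_1/L_2 = (R_1/R_2)²(T_1/T_2)⁴ = (0.667)²(3.091)⁴ = 40.61.
F_1/F_2 = (L_1/L_2)/(d_1/d_2)² = 40.61/(11.6)² = 0.3018.

0.302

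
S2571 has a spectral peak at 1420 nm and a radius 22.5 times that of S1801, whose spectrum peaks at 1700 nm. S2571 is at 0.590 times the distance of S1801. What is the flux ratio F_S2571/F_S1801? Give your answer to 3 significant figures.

2.99×10^3

Wien's law: T_S2571/T_S1801 = λ_S1801/λ_S2571 = 1700/1420 = 1.197.
L_S2571/L_S1801 = (R_S2571/R_S1801)²(T_S2571/T_S1801)⁴ = (22.5)²(1.197)⁴ = 1040.
F_S2571/F_S1801 = (L_S2571/L_S1801)/(d_S2571/d_S1801)² = 1040/(0.590)² = 2987.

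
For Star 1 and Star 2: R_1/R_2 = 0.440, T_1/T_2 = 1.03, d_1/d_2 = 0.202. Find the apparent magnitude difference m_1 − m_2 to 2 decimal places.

-1.82

L_1/L_2 = (0.440)²(1.03)⁴ = 0.2179.
F_1/F_2 = (L_1/L_2)/(d_1/d_2)² = 0.2179/0.04080 = 5.340.
m_1 − m_2 = −2.5 log₁₀(5.340) = -1.82.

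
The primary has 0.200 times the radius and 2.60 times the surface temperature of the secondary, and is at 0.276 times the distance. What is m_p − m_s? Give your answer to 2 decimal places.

L_p/L_s = (0.200)²(2.60)⁴ = 1.828.
F_p/F_s = (L_p/L_s)/(d_p/d_s)² = 1.828/0.07618 = 24.00.
m_p − m_s = −2.5 log₁₀(24.00) = -3.45.

-3.45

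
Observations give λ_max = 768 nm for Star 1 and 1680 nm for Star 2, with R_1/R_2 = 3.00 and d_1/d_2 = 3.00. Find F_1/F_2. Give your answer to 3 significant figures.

Wien's law: T_1/T_2 = λ_2/λ_1 = 1680/768 = 2.188.
L_1/L_2 = (R_1/R_2)²(T_1/T_2)⁴ = (3.00)²(2.188)⁴ = 206.1.
F_1/F_2 = (L_1/L_2)/(d_1/d_2)² = 206.1/(3.00)² = 22.90.

22.9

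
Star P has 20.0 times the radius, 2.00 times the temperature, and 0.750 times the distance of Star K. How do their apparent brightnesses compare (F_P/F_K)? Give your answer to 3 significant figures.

1.14×10^4

L_P/L_K = (R_P/R_K)²(T_P/T_K)⁴ = (20.0)² × (2.00)⁴ = 6400.
F_P/F_K = (L_P/L_K)/(d_P/d_K)² = 6400 / (0.750)² = 1.138×10^4.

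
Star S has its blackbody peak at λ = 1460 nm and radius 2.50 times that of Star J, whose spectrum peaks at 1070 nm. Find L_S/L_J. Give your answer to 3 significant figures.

Wien's law gives T ∝ 1/λ_max, so T_S/T_J = λ_J/λ_S = 1070/1460 = 0.7329.
Then L ∝ R²T⁴ gives L_S/L_J = (2.50)² × (0.7329)⁴ = 6.250 × 0.2885 = 1.803.

1.80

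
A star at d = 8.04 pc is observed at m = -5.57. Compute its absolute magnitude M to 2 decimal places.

-5.10

M = m − 5 log₁₀(d/10 pc) = -5.57 − 5 log₁₀(8.04/10)
  = -5.57 − 5 × -0.095 = -5.57 − -0.47 = -5.10.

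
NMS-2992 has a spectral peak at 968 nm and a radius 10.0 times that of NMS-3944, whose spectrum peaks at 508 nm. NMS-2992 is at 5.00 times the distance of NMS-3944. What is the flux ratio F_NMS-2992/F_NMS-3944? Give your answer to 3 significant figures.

0.303

Wien's law: T_NMS-2992/T_NMS-3944 = λ_NMS-3944/λ_NMS-2992 = 508/968 = 0.5248.
L_NMS-2992/L_NMS-3944 = (R_NMS-2992/R_NMS-3944)²(T_NMS-2992/T_NMS-3944)⁴ = (10.0)²(0.5248)⁴ = 7.585.
F_NMS-2992/F_NMS-3944 = (L_NMS-2992/L_NMS-3944)/(d_NMS-2992/d_NMS-3944)² = 7.585/(5.00)² = 0.3034.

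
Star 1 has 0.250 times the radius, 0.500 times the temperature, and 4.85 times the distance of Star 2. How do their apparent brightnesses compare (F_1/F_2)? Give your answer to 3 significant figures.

1.66×10^-4

L_1/L_2 = (R_1/R_2)²(T_1/T_2)⁴ = (0.250)² × (0.500)⁴ = 0.003906.
F_1/F_2 = (L_1/L_2)/(d_1/d_2)² = 0.003906 / (4.85)² = 1.661×10^-4.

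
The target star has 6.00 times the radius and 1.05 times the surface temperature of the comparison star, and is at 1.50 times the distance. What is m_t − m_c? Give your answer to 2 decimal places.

L_t/L_c = (6.00)²(1.05)⁴ = 43.76.
F_t/F_c = (L_t/L_c)/(d_t/d_c)² = 43.76/2.250 = 19.45.
m_t − m_c = −2.5 log₁₀(19.45) = -3.22.

-3.22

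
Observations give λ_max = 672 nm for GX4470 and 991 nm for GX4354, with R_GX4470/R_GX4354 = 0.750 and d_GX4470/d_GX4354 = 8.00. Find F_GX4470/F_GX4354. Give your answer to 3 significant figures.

0.0416

Wien's law: T_GX4470/T_GX4354 = λ_GX4354/λ_GX4470 = 991/672 = 1.475.
L_GX4470/L_GX4354 = (R_GX4470/R_GX4354)²(T_GX4470/T_GX4354)⁴ = (0.750)²(1.475)⁴ = 2.660.
F_GX4470/F_GX4354 = (L_GX4470/L_GX4354)/(d_GX4470/d_GX4354)² = 2.660/(8.00)² = 0.04157.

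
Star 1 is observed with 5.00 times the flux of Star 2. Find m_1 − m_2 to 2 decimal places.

-1.75

m_1 − m_2 = −2.5 log₁₀(F_1/F_2) = −2.5 log₁₀(5.00) = −2.5 × (0.699) = -1.747.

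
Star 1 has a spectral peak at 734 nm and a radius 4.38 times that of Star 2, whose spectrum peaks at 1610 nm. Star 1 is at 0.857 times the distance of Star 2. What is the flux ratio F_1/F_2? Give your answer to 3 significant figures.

605

Wien's law: T_1/T_2 = λ_2/λ_1 = 1610/734 = 2.193.
L_1/L_2 = (R_1/R_2)²(T_1/T_2)⁴ = (4.38)²(2.193)⁴ = 444.1.
F_1/F_2 = (L_1/L_2)/(d_1/d_2)² = 444.1/(0.857)² = 604.7.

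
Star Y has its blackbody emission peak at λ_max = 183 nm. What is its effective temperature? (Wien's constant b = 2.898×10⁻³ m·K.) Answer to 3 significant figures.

1.58×10^4 K

T = b/λ_max = 2.898×10⁻³ / (183×10⁻⁹) = 1.584×10^4 K.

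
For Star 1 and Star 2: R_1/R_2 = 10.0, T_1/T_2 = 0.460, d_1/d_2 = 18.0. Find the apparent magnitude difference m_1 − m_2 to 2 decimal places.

L_1/L_2 = (10.0)²(0.460)⁴ = 4.477.
F_1/F_2 = (L_1/L_2)/(d_1/d_2)² = 4.477/324.0 = 0.01382.
m_1 − m_2 = −2.5 log₁₀(0.01382) = 4.65.

4.65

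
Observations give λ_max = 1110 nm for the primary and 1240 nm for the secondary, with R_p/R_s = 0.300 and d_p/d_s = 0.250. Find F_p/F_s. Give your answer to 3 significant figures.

2.24

Wien's law: T_p/T_s = λ_s/λ_p = 1240/1110 = 1.117.
L_p/L_s = (R_p/R_s)²(T_p/T_s)⁴ = (0.300)²(1.117)⁴ = 0.1402.
F_p/F_s = (L_p/L_s)/(d_p/d_s)² = 0.1402/(0.250)² = 2.243.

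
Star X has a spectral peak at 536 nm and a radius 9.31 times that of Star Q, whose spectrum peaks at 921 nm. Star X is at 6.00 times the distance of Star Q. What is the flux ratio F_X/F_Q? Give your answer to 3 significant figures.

21.0

Wien's law: T_X/T_Q = λ_Q/λ_X = 921/536 = 1.718.
L_X/L_Q = (R_X/R_Q)²(T_X/T_Q)⁴ = (9.31)²(1.718)⁴ = 755.6.
F_X/F_Q = (L_X/L_Q)/(d_X/d_Q)² = 755.6/(6.00)² = 20.99.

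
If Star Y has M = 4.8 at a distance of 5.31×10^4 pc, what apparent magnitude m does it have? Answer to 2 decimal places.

23.43

m = M + 5 log₁₀(d/10 pc) = 4.8 + 5 log₁₀(5.31×10^4/10)
  = 4.8 + 5 × 3.725 = 4.8 + 18.63 = 23.43.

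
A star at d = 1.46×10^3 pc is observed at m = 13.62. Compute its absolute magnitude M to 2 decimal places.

M = m − 5 log₁₀(d/10 pc) = 13.62 − 5 log₁₀(1.46×10^3/10)
  = 13.62 − 5 × 2.164 = 13.62 − 10.82 = 2.80.

2.80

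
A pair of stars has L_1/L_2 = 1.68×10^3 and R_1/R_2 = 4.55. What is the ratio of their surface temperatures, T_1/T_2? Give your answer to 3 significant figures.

3.00

L ∝ R²T⁴ gives T ∝ (L/R²)^(1/4), so
T_1/T_2 = (1.68×10^3 / 4.55²)^(1/4) = (81.15)^(1/4) = 3.001.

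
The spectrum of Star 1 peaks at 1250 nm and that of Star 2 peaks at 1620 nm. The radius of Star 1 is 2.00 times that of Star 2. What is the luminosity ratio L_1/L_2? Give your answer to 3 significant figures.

Wien's law gives T ∝ 1/λ_max, so T_1/T_2 = λ_2/λ_1 = 1620/1250 = 1.296.
Then L ∝ R²T⁴ gives L_1/L_2 = (2.00)² × (1.296)⁴ = 4.000 × 2.821 = 11.28.

11.3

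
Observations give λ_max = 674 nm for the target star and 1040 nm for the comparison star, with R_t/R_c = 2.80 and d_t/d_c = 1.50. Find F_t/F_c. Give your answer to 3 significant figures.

Wien's law: T_t/T_c = λ_c/λ_t = 1040/674 = 1.543.
L_t/L_c = (R_t/R_c)²(T_t/T_c)⁴ = (2.80)²(1.543)⁴ = 44.44.
F_t/F_c = (L_t/L_c)/(d_t/d_c)² = 44.44/(1.50)² = 19.75.

19.8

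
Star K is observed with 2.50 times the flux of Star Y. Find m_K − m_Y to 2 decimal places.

-0.99

m_K − m_Y = −2.5 log₁₀(F_K/F_Y) = −2.5 log₁₀(2.50) = −2.5 × (0.398) = -0.995.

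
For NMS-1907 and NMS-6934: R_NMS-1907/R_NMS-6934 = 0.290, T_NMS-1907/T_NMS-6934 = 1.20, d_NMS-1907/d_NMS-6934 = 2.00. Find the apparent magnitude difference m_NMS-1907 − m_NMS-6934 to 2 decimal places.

L_NMS-1907/L_NMS-6934 = (0.290)²(1.20)⁴ = 0.1744.
F_NMS-1907/F_NMS-6934 = (L_NMS-1907/L_NMS-6934)/(d_NMS-1907/d_NMS-6934)² = 0.1744/4.000 = 0.04360.
m_NMS-1907 − m_NMS-6934 = −2.5 log₁₀(0.04360) = 3.40.

3.40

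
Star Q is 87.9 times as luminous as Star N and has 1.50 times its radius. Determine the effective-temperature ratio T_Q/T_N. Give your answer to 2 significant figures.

L ∝ R²T⁴ gives T ∝ (L/R²)^(1/4), so
T_Q/T_N = (87.9 / 1.50²)^(1/4) = (39.07)^(1/4) = 2.500.

2.5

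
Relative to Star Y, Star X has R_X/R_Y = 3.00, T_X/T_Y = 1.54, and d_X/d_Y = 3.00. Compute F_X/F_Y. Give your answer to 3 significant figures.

5.62

L_X/L_Y = (R_X/R_Y)²(T_X/T_Y)⁴ = (3.00)² × (1.54)⁴ = 50.62.
F_X/F_Y = (L_X/L_Y)/(d_X/d_Y)² = 50.62 / (3.00)² = 5.624.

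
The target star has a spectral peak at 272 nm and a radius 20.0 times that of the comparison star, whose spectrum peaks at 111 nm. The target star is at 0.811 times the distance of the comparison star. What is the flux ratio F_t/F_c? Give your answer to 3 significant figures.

16.9

Wien's law: T_t/T_c = λ_c/λ_t = 111/272 = 0.4081.
L_t/L_c = (R_t/R_c)²(T_t/T_c)⁴ = (20.0)²(0.4081)⁴ = 11.09.
F_t/F_c = (L_t/L_c)/(d_t/d_c)² = 11.09/(0.811)² = 16.87.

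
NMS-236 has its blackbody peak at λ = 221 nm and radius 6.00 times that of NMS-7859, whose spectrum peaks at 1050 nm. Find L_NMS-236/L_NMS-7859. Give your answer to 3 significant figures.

1.83×10^4

Wien's law gives T ∝ 1/λ_max, so T_NMS-236/T_NMS-7859 = λ_NMS-7859/λ_NMS-236 = 1050/221 = 4.751.
Then L ∝ R²T⁴ gives L_NMS-236/L_NMS-7859 = (6.00)² × (4.751)⁴ = 36.00 × 509.6 = 1.834×10^4.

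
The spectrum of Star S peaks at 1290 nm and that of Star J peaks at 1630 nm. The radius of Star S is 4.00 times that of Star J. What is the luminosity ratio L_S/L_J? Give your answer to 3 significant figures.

40.8

Wien's law gives T ∝ 1/λ_max, so T_S/T_J = λ_J/λ_S = 1630/1290 = 1.264.
Then L ∝ R²T⁴ gives L_S/L_J = (4.00)² × (1.264)⁴ = 16.00 × 2.549 = 40.79.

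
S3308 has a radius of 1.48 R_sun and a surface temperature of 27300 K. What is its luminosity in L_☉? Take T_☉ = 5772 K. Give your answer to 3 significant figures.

1.10×10^3 L_☉

L/L_☉ = (R/R_☉)² (T/T_☉)⁴ = (1.48)² × (27300/5772)⁴
       = 2.190 × (4.730)⁴ = 2.190 × 500.4 = 1096.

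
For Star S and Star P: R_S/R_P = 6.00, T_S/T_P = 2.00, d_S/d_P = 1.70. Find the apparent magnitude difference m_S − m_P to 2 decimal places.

L_S/L_P = (6.00)²(2.00)⁴ = 576.0.
F_S/F_P = (L_S/L_P)/(d_S/d_P)² = 576.0/2.890 = 199.3.
m_S − m_P = −2.5 log₁₀(199.3) = -5.75.

-5.75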